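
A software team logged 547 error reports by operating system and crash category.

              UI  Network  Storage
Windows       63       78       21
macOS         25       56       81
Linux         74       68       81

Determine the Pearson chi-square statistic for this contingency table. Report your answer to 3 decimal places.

Row totals: 162, 162, 223. Column totals: 162, 202, 183. Grand total N = 547.
Expected counts (row total × column total / N):
  Windows, UI: 162×162/547 = 47.9781
  Windows, Network: 162×202/547 = 59.8245
  Windows, Storage: 162×183/547 = 54.1974
  macOS, UI: 162×162/547 = 47.9781
  macOS, Network: 162×202/547 = 59.8245
  macOS, Storage: 162×183/547 = 54.1974
  Linux, UI: 223×162/547 = 66.0439
  Linux, Network: 223×202/547 = 82.3510
  Linux, Storage: 223×183/547 = 74.6051
Contributions (O − E)²/E:
  (63 − 47.9781)²/47.9781 = 4.7033
  (78 − 59.8245)²/59.8245 = 5.5220
  (21 − 54.1974)²/54.1974 = 20.3343
  (25 − 47.9781)²/47.9781 = 11.0049
  (56 − 59.8245)²/59.8245 = 0.2445
  (81 − 54.1974)²/54.1974 = 13.2549
  (74 − 66.0439)²/66.0439 = 0.9584
  (68 − 82.3510)²/82.3510 = 2.5009
  (81 − 74.6051)²/74.6051 = 0.5481
χ² = 4.7033 + 5.5220 + 20.3343 + 11.0049 + 0.2445 + 13.2549 + 0.9584 + 2.5009 + 0.5481 = 59.071

59.071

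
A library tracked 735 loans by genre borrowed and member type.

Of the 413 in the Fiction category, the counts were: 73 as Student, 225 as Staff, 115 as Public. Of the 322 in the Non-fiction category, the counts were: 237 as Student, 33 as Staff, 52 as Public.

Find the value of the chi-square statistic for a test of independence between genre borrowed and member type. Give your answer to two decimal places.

Row totals: 413, 322. Column totals: 310, 258, 167. Grand total N = 735.
Expected counts (row total × column total / N):
  Fiction, Student: 413×310/735 = 174.190
  Fiction, Staff: 413×258/735 = 144.971
  Fiction, Public: 413×167/735 = 93.838
  Non-fiction, Student: 322×310/735 = 135.810
  Non-fiction, Staff: 322×258/735 = 113.029
  Non-fiction, Public: 322×167/735 = 73.162
Contributions (O − E)²/E:
  (73 − 174.190)²/174.190 = 58.7830
  (225 − 144.971)²/144.971 = 44.1788
  (115 − 93.838)²/93.838 = 4.7724
  (237 − 135.810)²/135.810 = 75.3952
  (33 − 113.029)²/113.029 = 56.6637
  (52 − 73.162)²/73.162 = 6.1211
χ² = 58.7830 + 44.1788 + 4.7724 + 75.3952 + 56.6637 + 6.1211 = 245.91

245.91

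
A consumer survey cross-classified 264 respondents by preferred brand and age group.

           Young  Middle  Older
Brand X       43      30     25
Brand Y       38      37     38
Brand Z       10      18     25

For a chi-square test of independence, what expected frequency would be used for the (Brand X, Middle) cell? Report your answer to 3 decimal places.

31.553

Row total (Brand X) = 98; column total (Middle) = 85; grand total N = 264.
Expected count = (row total × column total) / N = 98 × 85 / 264 = 31.553.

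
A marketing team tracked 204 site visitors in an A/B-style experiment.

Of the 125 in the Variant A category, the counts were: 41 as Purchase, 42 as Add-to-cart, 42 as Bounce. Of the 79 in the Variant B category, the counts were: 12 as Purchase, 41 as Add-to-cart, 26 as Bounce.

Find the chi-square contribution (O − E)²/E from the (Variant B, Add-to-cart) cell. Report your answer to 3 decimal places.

2.441

Row total (Variant B) = 79; column total (Add-to-cart) = 83; N = 204.
Expected count E = 79 × 83 / 204 = 32.1422.
Contribution = (O − E)²/E = (41 − 32.1422)² / 32.1422 = 2.441.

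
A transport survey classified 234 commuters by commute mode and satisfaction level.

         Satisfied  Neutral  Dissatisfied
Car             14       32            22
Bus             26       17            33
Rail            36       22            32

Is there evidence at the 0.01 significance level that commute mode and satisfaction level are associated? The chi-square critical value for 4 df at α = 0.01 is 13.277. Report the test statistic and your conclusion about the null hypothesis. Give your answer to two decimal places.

Row totals: 68, 76, 90. Column totals: 76, 71, 87. Grand total N = 234.
Expected counts (row total × column total / N):
  Car, Satisfied: 68×76/234 = 22.085
  Car, Neutral: 68×71/234 = 20.632
  Car, Dissatisfied: 68×87/234 = 25.282
  Bus, Satisfied: 76×76/234 = 24.684
  Bus, Neutral: 76×71/234 = 23.060
  Bus, Dissatisfied: 76×87/234 = 28.256
  Rail, Satisfied: 90×76/234 = 29.231
  Rail, Neutral: 90×71/234 = 27.308
  Rail, Dissatisfied: 90×87/234 = 33.462
Contributions (O − E)²/E:
  (14 − 22.085)²/22.085 = 2.9598
  (32 − 20.632)²/20.632 = 6.2636
  (22 − 25.282)²/25.282 = 0.4261
  (26 − 24.684)²/24.684 = 0.0702
  (17 − 23.060)²/23.060 = 1.5925
  (33 − 28.256)²/28.256 = 0.7965
  (36 − 29.231)²/29.231 = 1.5675
  (22 − 27.308)²/27.308 = 1.0317
  (32 − 33.462)²/33.462 = 0.0639
χ² = 2.9598 + 6.2636 + 0.4261 + 0.0702 + 1.5925 + 0.7965 + 1.5675 + 1.0317 + 0.0639 = 14.77
df = (3−1)(3−1) = 4. Since 14.77 > 13.277, reject the null hypothesis of independence at α = 0.01.

14.77; reject H₀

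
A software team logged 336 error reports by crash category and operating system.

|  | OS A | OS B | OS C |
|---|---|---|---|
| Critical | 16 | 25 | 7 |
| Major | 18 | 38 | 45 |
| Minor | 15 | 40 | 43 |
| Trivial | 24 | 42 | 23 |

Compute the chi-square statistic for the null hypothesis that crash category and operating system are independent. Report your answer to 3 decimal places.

21.378

Row totals: 48, 101, 98, 89. Column totals: 73, 145, 118. Grand total N = 336.
Expected counts (row total × column total / N):
  Critical, OS A: 48×73/336 = 10.42857
  Critical, OS B: 48×145/336 = 20.71429
  Critical, OS C: 48×118/336 = 16.85714
  Major, OS A: 101×73/336 = 21.94345
  Major, OS B: 101×145/336 = 43.58631
  Major, OS C: 101×118/336 = 35.47024
  Minor, OS A: 98×73/336 = 21.29167
  Minor, OS B: 98×145/336 = 42.29167
  Minor, OS C: 98×118/336 = 34.41667
  Trivial, OS A: 89×73/336 = 19.33631
  Trivial, OS B: 89×145/336 = 38.40774
  Trivial, OS C: 89×118/336 = 31.25595
Contributions (O − E)²/E:
  (16 − 10.42857)²/10.42857 = 2.9765
  (25 − 20.71429)²/20.71429 = 0.8867
  (7 − 16.85714)²/16.85714 = 5.7639
  (18 − 21.94345)²/21.94345 = 0.7087
  (38 − 43.58631)²/43.58631 = 0.7160
  (45 − 35.47024)²/35.47024 = 2.5604
  (15 − 21.29167)²/21.29167 = 1.8592
  (40 − 42.29167)²/42.29167 = 0.1242
  (43 − 34.41667)²/34.41667 = 2.1406
  (24 − 19.33631)²/19.33631 = 1.1248
  (42 − 38.40774)²/38.40774 = 0.3360
  (23 − 31.25595)²/31.25595 = 2.1807
χ² = 2.9765 + 0.8867 + 5.7639 + 0.7087 + 0.7160 + 2.5604 + 1.8592 + 0.1242 + 2.1406 + 1.1248 + 0.3360 + 2.1807 = 21.378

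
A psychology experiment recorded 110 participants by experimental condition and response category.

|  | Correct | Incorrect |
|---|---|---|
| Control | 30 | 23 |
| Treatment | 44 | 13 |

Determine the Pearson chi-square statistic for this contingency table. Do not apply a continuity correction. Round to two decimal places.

Row totals: 53, 57. Column totals: 74, 36. Grand total N = 110.
Expected counts (row total × column total / N):
  Control, Correct: 53×74/110 = 35.655
  Control, Incorrect: 53×36/110 = 17.345
  Treatment, Correct: 57×74/110 = 38.345
  Treatment, Incorrect: 57×36/110 = 18.655
Contributions (O − E)²/E:
  (30 − 35.655)²/35.655 = 0.8969
  (23 − 17.345)²/17.345 = 1.8437
  (44 − 38.345)²/38.345 = 0.8340
  (13 − 18.655)²/18.655 = 1.7142
χ² = 0.8969 + 1.8437 + 0.8340 + 1.7142 = 5.29

5.29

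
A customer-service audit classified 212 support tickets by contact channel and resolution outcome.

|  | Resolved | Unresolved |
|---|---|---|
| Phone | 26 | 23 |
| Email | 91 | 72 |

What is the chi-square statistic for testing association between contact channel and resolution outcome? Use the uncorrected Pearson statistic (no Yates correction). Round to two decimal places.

Row totals: 49, 163. Column totals: 117, 95. Grand total N = 212.
Expected counts (row total × column total / N):
  Phone, Resolved: 49×117/212 = 27.042
  Phone, Unresolved: 49×95/212 = 21.958
  Email, Resolved: 163×117/212 = 89.958
  Email, Unresolved: 163×95/212 = 73.042
Contributions (O − E)²/E:
  (26 − 27.042)²/27.042 = 0.0402
  (23 − 21.958)²/21.958 = 0.0494
  (91 − 89.958)²/89.958 = 0.0121
  (72 − 73.042)²/73.042 = 0.0149
χ² = 0.0402 + 0.0494 + 0.0121 + 0.0149 = 0.12

0.12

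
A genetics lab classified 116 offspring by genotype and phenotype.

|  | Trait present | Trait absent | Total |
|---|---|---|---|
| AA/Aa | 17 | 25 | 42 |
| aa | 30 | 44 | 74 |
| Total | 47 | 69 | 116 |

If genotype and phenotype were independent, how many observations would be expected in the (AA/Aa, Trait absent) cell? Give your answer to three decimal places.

24.983

Row total (AA/Aa) = 42; column total (Trait absent) = 69; grand total N = 116.
Expected count = (row total × column total) / N = 42 × 69 / 116 = 24.983.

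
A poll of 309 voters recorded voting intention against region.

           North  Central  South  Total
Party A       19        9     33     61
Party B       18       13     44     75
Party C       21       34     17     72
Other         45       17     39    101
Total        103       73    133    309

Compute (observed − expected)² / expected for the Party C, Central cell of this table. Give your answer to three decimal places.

Row total (Party C) = 72; column total (Central) = 73; N = 309.
Expected count E = 72 × 73 / 309 = 17.0097.
Contribution = (O − E)²/E = (34 − 17.0097)² / 17.0097 = 16.971.

16.971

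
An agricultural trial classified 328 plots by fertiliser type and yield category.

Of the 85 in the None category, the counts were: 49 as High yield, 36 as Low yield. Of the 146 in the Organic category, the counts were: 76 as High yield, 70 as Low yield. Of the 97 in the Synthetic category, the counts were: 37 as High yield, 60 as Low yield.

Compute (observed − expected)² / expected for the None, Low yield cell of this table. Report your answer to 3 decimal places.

Row total (None) = 85; column total (Low yield) = 166; N = 328.
Expected count E = 85 × 166 / 328 = 43.0183.
Contribution = (O − E)²/E = (36 − 43.0183)² / 43.0183 = 1.145.

1.145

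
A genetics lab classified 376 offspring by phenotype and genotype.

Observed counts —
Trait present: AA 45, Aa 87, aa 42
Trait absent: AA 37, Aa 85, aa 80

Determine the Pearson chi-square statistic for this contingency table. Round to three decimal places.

Row totals: 174, 202. Column totals: 82, 172, 122. Grand total N = 376.
Expected counts (row total × column total / N):
  Trait present, AA: 174×82/376 = 37.9468
  Trait present, Aa: 174×172/376 = 79.5957
  Trait present, aa: 174×122/376 = 56.4574
  Trait absent, AA: 202×82/376 = 44.0532
  Trait absent, Aa: 202×172/376 = 92.4043
  Trait absent, aa: 202×122/376 = 65.5426
Contributions (O − E)²/E:
  (45 − 37.9468)²/37.9468 = 1.3110
  (87 − 79.5957)²/79.5957 = 0.6888
  (42 − 56.4574)²/56.4574 = 3.7022
  (37 − 44.0532)²/44.0532 = 1.1293
  (85 − 92.4043)²/92.4043 = 0.5933
  (80 − 65.5426)²/65.5426 = 3.1890
χ² = 1.3110 + 0.6888 + 3.7022 + 1.1293 + 0.5933 + 3.1890 = 10.614

10.614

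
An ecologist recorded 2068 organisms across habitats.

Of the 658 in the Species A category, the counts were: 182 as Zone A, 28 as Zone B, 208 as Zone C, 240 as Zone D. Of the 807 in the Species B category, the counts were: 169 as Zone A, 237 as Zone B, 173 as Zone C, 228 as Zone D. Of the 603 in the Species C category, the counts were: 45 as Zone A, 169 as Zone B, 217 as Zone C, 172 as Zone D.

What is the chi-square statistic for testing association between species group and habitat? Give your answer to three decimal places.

235.490

Row totals: 658, 807, 603. Column totals: 396, 434, 598, 640. Grand total N = 2068.
Expected counts (row total × column total / N):
  Species A, Zone A: 658×396/2068 = 126.00000
  Species A, Zone B: 658×434/2068 = 138.09091
  Species A, Zone C: 658×598/2068 = 190.27273
  Species A, Zone D: 658×640/2068 = 203.63636
  Species B, Zone A: 807×396/2068 = 154.53191
  Species B, Zone B: 807×434/2068 = 169.36074
  Species B, Zone C: 807×598/2068 = 233.35880
  Species B, Zone D: 807×640/2068 = 249.74855
  Species C, Zone A: 603×396/2068 = 115.46809
  Species C, Zone B: 603×434/2068 = 126.54836
  Species C, Zone C: 603×598/2068 = 174.36847
  Species C, Zone D: 603×640/2068 = 186.61509
Contributions (O − E)²/E:
  (182 − 126.00000)²/126.00000 = 24.8889
  (28 − 138.09091)²/138.09091 = 87.7683
  (208 − 190.27273)²/190.27273 = 1.6516
  (240 − 203.63636)²/203.63636 = 6.4935
  (169 − 154.53191)²/154.53191 = 1.3546
  (237 − 169.36074)²/169.36074 = 27.0138
  (173 − 233.35880)²/233.35880 = 15.6119
  (228 − 249.74855)²/249.74855 = 1.8939
  (45 − 115.46809)²/115.46809 = 43.0054
  (169 − 126.54836)²/126.54836 = 14.2407
  (217 − 174.36847)²/174.36847 = 10.4230
  (172 − 186.61509)²/186.61509 = 1.1446
χ² = 24.8889 + 87.7683 + 1.6516 + 6.4935 + 1.3546 + 27.0138 + 15.6119 + 1.8939 + 43.0054 + 14.2407 + 10.4230 + 1.1446 = 235.490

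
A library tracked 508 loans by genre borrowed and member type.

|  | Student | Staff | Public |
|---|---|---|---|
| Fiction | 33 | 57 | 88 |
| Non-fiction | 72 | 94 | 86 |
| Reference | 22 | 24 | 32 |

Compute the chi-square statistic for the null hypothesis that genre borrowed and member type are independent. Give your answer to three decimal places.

Row totals: 178, 252, 78. Column totals: 127, 175, 206. Grand total N = 508.
Expected counts (row total × column total / N):
  Fiction, Student: 178×127/508 = 44.5000
  Fiction, Staff: 178×175/508 = 61.3189
  Fiction, Public: 178×206/508 = 72.1811
  Non-fiction, Student: 252×127/508 = 63.0000
  Non-fiction, Staff: 252×175/508 = 86.8110
  Non-fiction, Public: 252×206/508 = 102.1890
  Reference, Student: 78×127/508 = 19.5000
  Reference, Staff: 78×175/508 = 26.8701
  Reference, Public: 78×206/508 = 31.6299
Contributions (O − E)²/E:
  (33 − 44.5000)²/44.5000 = 2.9719
  (57 − 61.3189)²/61.3189 = 0.3042
  (88 − 72.1811)²/72.1811 = 3.4668
  (72 − 63.0000)²/63.0000 = 1.2857
  (94 − 86.8110)²/86.8110 = 0.5953
  (86 − 102.1890)²/102.1890 = 2.5647
  (22 − 19.5000)²/19.5000 = 0.3205
  (24 − 26.8701)²/26.8701 = 0.3066
  (32 − 31.6299)²/31.6299 = 0.0043
χ² = 2.9719 + 0.3042 + 3.4668 + 1.2857 + 0.5953 + 2.5647 + 0.3205 + 0.3066 + 0.0043 = 11.820

11.820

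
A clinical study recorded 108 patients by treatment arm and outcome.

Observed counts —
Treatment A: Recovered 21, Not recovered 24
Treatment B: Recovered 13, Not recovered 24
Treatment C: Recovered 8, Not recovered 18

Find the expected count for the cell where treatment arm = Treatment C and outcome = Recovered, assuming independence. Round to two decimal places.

Row total (Treatment C) = 26; column total (Recovered) = 42; grand total N = 108.
Expected count = (row total × column total) / N = 26 × 42 / 108 = 10.11.

10.11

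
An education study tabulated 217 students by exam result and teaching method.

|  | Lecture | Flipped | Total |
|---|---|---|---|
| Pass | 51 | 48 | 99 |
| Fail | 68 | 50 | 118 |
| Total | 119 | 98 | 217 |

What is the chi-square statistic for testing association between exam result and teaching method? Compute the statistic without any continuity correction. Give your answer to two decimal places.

0.81

Grand total N = 217.
Expected counts (row total × column total / N):
  Pass, Lecture: 99×119/217 = 54.290
  Pass, Flipped: 99×98/217 = 44.710
  Fail, Lecture: 118×119/217 = 64.710
  Fail, Flipped: 118×98/217 = 53.290
Contributions (O − E)²/E:
  (51 − 54.290)²/54.290 = 0.1994
  (48 − 44.710)²/44.710 = 0.2421
  (68 − 64.710)²/64.710 = 0.1673
  (50 − 53.290)²/53.290 = 0.2031
χ² = 0.1994 + 0.2421 + 0.1673 + 0.2031 = 0.81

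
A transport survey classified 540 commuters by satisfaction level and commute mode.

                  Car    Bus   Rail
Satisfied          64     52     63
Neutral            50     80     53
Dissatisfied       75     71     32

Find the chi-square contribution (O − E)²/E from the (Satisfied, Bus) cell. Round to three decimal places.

Row total (Satisfied) = 179; column total (Bus) = 203; N = 540.
Expected count E = 179 × 203 / 540 = 67.2907.
Contribution = (O − E)²/E = (52 − 67.2907)² / 67.2907 = 3.475.

3.475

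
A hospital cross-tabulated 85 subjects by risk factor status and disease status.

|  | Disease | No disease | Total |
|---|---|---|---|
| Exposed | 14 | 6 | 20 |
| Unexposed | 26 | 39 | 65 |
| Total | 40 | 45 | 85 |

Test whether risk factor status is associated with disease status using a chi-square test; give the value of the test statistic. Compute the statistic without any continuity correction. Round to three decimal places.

Grand total N = 85.
Expected counts (row total × column total / N):
  Exposed, Disease: 20×40/85 = 9.4118
  Exposed, No disease: 20×45/85 = 10.5882
  Unexposed, Disease: 65×40/85 = 30.5882
  Unexposed, No disease: 65×45/85 = 34.4118
Contributions (O − E)²/E:
  (14 − 9.4118)²/9.4118 = 2.2367
  (6 − 10.5882)²/10.5882 = 1.9882
  (26 − 30.5882)²/30.5882 = 0.6882
  (39 − 34.4118)²/34.4118 = 0.6118
χ² = 2.2367 + 1.9882 + 0.6882 + 0.6118 = 5.525

5.525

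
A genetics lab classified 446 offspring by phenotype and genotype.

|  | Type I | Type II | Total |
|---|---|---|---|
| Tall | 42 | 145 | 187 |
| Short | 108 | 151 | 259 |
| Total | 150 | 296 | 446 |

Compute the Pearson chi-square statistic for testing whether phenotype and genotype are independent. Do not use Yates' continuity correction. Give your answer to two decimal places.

Grand total N = 446.
Expected counts (row total × column total / N):
  Tall, Type I: 187×150/446 = 62.892
  Tall, Type II: 187×296/446 = 124.108
  Short, Type I: 259×150/446 = 87.108
  Short, Type II: 259×296/446 = 171.892
Contributions (O − E)²/E:
  (42 − 62.892)²/62.892 = 6.9401
  (145 − 124.108)²/124.108 = 3.5169
  (108 − 87.108)²/87.108 = 5.0107
  (151 − 171.892)²/171.892 = 2.5392
χ² = 6.9401 + 3.5169 + 5.0107 + 2.5392 = 18.01

18.01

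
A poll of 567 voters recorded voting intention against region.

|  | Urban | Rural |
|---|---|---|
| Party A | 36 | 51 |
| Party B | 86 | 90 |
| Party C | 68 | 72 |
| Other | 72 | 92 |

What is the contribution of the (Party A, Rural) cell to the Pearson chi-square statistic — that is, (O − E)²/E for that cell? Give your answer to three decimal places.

Row total (Party A) = 87; column total (Rural) = 305; N = 567.
Expected count E = 87 × 305 / 567 = 46.7989.
Contribution = (O − E)²/E = (51 − 46.7989)² / 46.7989 = 0.377.

0.377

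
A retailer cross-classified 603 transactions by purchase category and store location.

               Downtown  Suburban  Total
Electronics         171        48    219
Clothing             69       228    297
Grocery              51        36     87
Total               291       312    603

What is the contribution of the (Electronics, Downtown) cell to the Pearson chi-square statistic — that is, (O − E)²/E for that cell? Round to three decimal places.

40.363

Row total (Electronics) = 219; column total (Downtown) = 291; N = 603.
Expected count E = 219 × 291 / 603 = 105.6866.
Contribution = (O − E)²/E = (171 − 105.6866)² / 105.6866 = 40.363.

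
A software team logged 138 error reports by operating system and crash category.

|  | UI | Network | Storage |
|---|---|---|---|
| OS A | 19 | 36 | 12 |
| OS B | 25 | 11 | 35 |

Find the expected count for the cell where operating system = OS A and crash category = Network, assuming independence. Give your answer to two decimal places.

Row total (OS A) = 67; column total (Network) = 47; grand total N = 138.
Expected count = (row total × column total) / N = 67 × 47 / 138 = 22.82.

22.82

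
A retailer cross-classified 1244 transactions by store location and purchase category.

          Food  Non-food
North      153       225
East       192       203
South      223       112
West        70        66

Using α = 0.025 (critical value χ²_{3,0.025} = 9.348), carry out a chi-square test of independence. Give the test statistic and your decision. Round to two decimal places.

Row totals: 378, 395, 335, 136. Column totals: 638, 606. Grand total N = 1244.
Expected counts (row total × column total / N):
  North, Food: 378×638/1244 = 193.862
  North, Non-food: 378×606/1244 = 184.138
  East, Food: 395×638/1244 = 202.580
  East, Non-food: 395×606/1244 = 192.420
  South, Food: 335×638/1244 = 171.809
  South, Non-food: 335×606/1244 = 163.191
  West, Food: 136×638/1244 = 69.749
  West, Non-food: 136×606/1244 = 66.251
Contributions (O − E)²/E:
  (153 − 193.862)²/193.862 = 8.6128
  (225 − 184.138)²/184.138 = 9.0677
  (192 − 202.580)²/202.580 = 0.5526
  (203 − 192.420)²/192.420 = 0.5817
  (223 − 171.809)²/171.809 = 15.2525
  (112 − 163.191)²/163.191 = 16.0580
  (70 − 69.749)²/69.749 = 0.0009
  (66 − 66.251)²/66.251 = 0.0010
χ² = 8.6128 + 9.0677 + 0.5526 + 0.5817 + 15.2525 + 16.0580 + 0.0009 + 0.0010 = 50.13
df = (4−1)(2−1) = 3. Since 50.13 > 9.348, reject the null hypothesis of independence at α = 0.025.

50.13; reject H₀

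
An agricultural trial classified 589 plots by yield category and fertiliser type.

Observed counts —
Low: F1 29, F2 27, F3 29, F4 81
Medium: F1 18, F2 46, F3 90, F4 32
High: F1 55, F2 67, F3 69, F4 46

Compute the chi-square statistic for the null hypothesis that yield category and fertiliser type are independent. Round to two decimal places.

85.17

Row totals: 166, 186, 237. Column totals: 102, 140, 188, 159. Grand total N = 589.
Expected counts (row total × column total / N):
  Low, F1: 166×102/589 = 28.7470
  Low, F2: 166×140/589 = 39.4567
  Low, F3: 166×188/589 = 52.9847
  Low, F4: 166×159/589 = 44.8115
  Medium, F1: 186×102/589 = 32.2105
  Medium, F2: 186×140/589 = 44.2105
  Medium, F3: 186×188/589 = 59.3684
  Medium, F4: 186×159/589 = 50.2105
  High, F1: 237×102/589 = 41.0424
  High, F2: 237×140/589 = 56.3328
  High, F3: 237×188/589 = 75.6469
  High, F4: 237×159/589 = 63.9779
Contributions (O − E)²/E:
  (29 − 28.7470)²/28.7470 = 0.0022
  (27 − 39.4567)²/39.4567 = 3.9326
  (29 − 52.9847)²/52.9847 = 10.8572
  (81 − 44.8115)²/44.8115 = 29.2248
  (18 − 32.2105)²/32.2105 = 6.2693
  (46 − 44.2105)²/44.2105 = 0.0724
  (90 − 59.3684)²/59.3684 = 15.8046
  (32 − 50.2105)²/50.2105 = 6.6046
  (55 − 41.0424)²/41.0424 = 4.7467
  (67 − 56.3328)²/56.3328 = 2.0199
  (69 − 75.6469)²/75.6469 = 0.5840
  (46 − 63.9779)²/63.9779 = 5.0518
χ² = 0.0022 + 3.9326 + 10.8572 + 29.2248 + 6.2693 + 0.0724 + 15.8046 + 6.6046 + 4.7467 + 2.0199 + 0.5840 + 5.0518 = 85.17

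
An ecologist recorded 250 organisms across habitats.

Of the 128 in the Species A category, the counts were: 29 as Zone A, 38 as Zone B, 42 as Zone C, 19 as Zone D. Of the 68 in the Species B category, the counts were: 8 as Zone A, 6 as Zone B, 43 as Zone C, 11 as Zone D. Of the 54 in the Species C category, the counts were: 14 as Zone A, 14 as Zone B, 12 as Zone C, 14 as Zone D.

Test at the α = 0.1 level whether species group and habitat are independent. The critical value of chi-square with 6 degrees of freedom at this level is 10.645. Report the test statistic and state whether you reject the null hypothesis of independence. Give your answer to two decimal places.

Row totals: 128, 68, 54. Column totals: 51, 58, 97, 44. Grand total N = 250.
Expected counts (row total × column total / N):
  Species A, Zone A: 128×51/250 = 26.112
  Species A, Zone B: 128×58/250 = 29.696
  Species A, Zone C: 128×97/250 = 49.664
  Species A, Zone D: 128×44/250 = 22.528
  Species B, Zone A: 68×51/250 = 13.872
  Species B, Zone B: 68×58/250 = 15.776
  Species B, Zone C: 68×97/250 = 26.384
  Species B, Zone D: 68×44/250 = 11.968
  Species C, Zone A: 54×51/250 = 11.016
  Species C, Zone B: 54×58/250 = 12.528
  Species C, Zone C: 54×97/250 = 20.952
  Species C, Zone D: 54×44/250 = 9.504
Contributions (O − E)²/E:
  (29 − 26.112)²/26.112 = 0.3194
  (38 − 29.696)²/29.696 = 2.3221
  (42 − 49.664)²/49.664 = 1.1827
  (19 − 22.528)²/22.528 = 0.5525
  (8 − 13.872)²/13.872 = 2.4856
  (6 − 15.776)²/15.776 = 6.0579
  (43 − 26.384)²/26.384 = 10.4644
  (11 − 11.968)²/11.968 = 0.0783
  (14 − 11.016)²/11.016 = 0.8083
  (14 − 12.528)²/12.528 = 0.1730
  (12 − 20.952)²/20.952 = 3.8249
  (14 − 9.504)²/9.504 = 2.1269
χ² = 0.3194 + 2.3221 + 1.1827 + 0.5525 + 2.4856 + 6.0579 + 10.4644 + 0.0783 + 0.8083 + 0.1730 + 3.8249 + 2.1269 = 30.40
df = (3−1)(4−1) = 6. Since 30.40 > 10.645, reject the null hypothesis of independence at α = 0.1.

30.40; reject H₀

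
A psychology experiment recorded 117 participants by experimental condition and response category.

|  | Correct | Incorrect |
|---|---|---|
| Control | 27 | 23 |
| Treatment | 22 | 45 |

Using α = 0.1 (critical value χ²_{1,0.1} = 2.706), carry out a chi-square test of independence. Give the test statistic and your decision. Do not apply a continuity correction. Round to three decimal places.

Row totals: 50, 67. Column totals: 49, 68. Grand total N = 117.
Expected counts (row total × column total / N):
  Control, Correct: 50×49/117 = 20.9402
  Control, Incorrect: 50×68/117 = 29.0598
  Treatment, Correct: 67×49/117 = 28.0598
  Treatment, Incorrect: 67×68/117 = 38.9402
Contributions (O − E)²/E:
  (27 − 20.9402)²/20.9402 = 1.7536
  (23 − 29.0598)²/29.0598 = 1.2636
  (22 − 28.0598)²/28.0598 = 1.3087
  (45 − 38.9402)²/38.9402 = 0.9430
χ² = 1.7536 + 1.2636 + 1.3087 + 0.9430 = 5.269
df = (2−1)(2−1) = 1. Since 5.269 > 2.706, reject the null hypothesis of independence at α = 0.1.

5.269; reject H₀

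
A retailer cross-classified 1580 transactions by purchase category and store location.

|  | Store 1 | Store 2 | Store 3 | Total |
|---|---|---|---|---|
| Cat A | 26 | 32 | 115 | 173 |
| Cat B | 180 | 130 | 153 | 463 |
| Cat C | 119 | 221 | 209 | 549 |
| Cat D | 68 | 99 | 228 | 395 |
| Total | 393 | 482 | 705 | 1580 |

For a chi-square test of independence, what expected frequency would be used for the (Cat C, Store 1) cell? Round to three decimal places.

Row total (Cat C) = 549; column total (Store 1) = 393; grand total N = 1580.
Expected count = (row total × column total) / N = 549 × 393 / 1580 = 136.555.

136.555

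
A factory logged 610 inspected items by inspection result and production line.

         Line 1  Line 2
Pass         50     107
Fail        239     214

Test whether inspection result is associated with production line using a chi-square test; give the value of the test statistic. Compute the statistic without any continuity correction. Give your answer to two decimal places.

20.45

Row totals: 157, 453. Column totals: 289, 321. Grand total N = 610.
Expected counts (row total × column total / N):
  Pass, Line 1: 157×289/610 = 74.382
  Pass, Line 2: 157×321/610 = 82.618
  Fail, Line 1: 453×289/610 = 214.618
  Fail, Line 2: 453×321/610 = 238.382
Contributions (O − E)²/E:
  (50 − 74.382)²/74.382 = 7.9923
  (107 − 82.618)²/82.618 = 7.1955
  (239 − 214.618)²/214.618 = 2.7700
  (214 − 238.382)²/238.382 = 2.4938
χ² = 7.9923 + 7.1955 + 2.7700 + 2.4938 = 20.45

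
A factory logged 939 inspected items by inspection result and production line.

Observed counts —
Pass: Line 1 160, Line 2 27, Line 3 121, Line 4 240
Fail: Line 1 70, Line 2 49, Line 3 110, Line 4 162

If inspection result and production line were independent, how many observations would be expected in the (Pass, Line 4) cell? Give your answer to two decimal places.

234.61

Row total (Pass) = 548; column total (Line 4) = 402; grand total N = 939.
Expected count = (row total × column total) / N = 548 × 402 / 939 = 234.61.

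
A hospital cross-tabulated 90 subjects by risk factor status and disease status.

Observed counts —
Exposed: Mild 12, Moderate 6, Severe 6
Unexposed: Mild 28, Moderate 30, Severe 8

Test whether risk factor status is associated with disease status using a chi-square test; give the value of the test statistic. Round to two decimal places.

Row totals: 24, 66. Column totals: 40, 36, 14. Grand total N = 90.
Expected counts (row total × column total / N):
  Exposed, Mild: 24×40/90 = 10.6667
  Exposed, Moderate: 24×36/90 = 9.6000
  Exposed, Severe: 24×14/90 = 3.7333
  Unexposed, Mild: 66×40/90 = 29.3333
  Unexposed, Moderate: 66×36/90 = 26.4000
  Unexposed, Severe: 66×14/90 = 10.2667
Contributions (O − E)²/E:
  (12 − 10.6667)²/10.6667 = 0.1667
  (6 − 9.6000)²/9.6000 = 1.3500
  (6 − 3.7333)²/3.7333 = 1.3762
  (28 − 29.3333)²/29.3333 = 0.0606
  (30 − 26.4000)²/26.4000 = 0.4909
  (8 − 10.2667)²/10.2667 = 0.5004
χ² = 0.1667 + 1.3500 + 1.3762 + 0.0606 + 0.4909 + 0.5004 = 3.94

3.94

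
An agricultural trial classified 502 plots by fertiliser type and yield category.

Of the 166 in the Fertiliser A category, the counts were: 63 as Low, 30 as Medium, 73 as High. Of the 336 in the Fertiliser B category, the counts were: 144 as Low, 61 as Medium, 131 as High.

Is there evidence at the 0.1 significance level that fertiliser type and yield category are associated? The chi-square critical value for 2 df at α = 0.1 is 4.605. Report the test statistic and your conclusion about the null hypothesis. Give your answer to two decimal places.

Row totals: 166, 336. Column totals: 207, 91, 204. Grand total N = 502.
Expected counts (row total × column total / N):
  Fertiliser A, Low: 166×207/502 = 68.450
  Fertiliser A, Medium: 166×91/502 = 30.092
  Fertiliser A, High: 166×204/502 = 67.458
  Fertiliser B, Low: 336×207/502 = 138.550
  Fertiliser B, Medium: 336×91/502 = 60.908
  Fertiliser B, High: 336×204/502 = 136.542
Contributions (O − E)²/E:
  (63 − 68.450)²/68.450 = 0.4339
  (30 − 30.092)²/30.092 = 0.0003
  (73 − 67.458)²/67.458 = 0.4553
  (144 − 138.550)²/138.550 = 0.2144
  (61 − 60.908)²/60.908 = 0.0001
  (131 − 136.542)²/136.542 = 0.2249
χ² = 0.4339 + 0.0003 + 0.4553 + 0.2144 + 0.0001 + 0.2249 = 1.33
df = (2−1)(3−1) = 2. Since 1.33 < 4.605, fail to reject the null hypothesis of independence at α = 0.1.

1.33; fail to reject H₀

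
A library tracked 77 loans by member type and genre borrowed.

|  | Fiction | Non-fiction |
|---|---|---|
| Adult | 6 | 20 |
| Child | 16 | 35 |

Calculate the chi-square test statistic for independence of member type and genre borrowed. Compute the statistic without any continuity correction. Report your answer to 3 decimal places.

0.581

Row totals: 26, 51. Column totals: 22, 55. Grand total N = 77.
Expected counts (row total × column total / N):
  Adult, Fiction: 26×22/77 = 7.4286
  Adult, Non-fiction: 26×55/77 = 18.5714
  Child, Fiction: 51×22/77 = 14.5714
  Child, Non-fiction: 51×55/77 = 36.4286
Contributions (O − E)²/E:
  (6 − 7.4286)²/7.4286 = 0.2747
  (20 − 18.5714)²/18.5714 = 0.1099
  (16 − 14.5714)²/14.5714 = 0.1401
  (35 − 36.4286)²/36.4286 = 0.0560
χ² = 0.2747 + 0.1099 + 0.1401 + 0.0560 = 0.581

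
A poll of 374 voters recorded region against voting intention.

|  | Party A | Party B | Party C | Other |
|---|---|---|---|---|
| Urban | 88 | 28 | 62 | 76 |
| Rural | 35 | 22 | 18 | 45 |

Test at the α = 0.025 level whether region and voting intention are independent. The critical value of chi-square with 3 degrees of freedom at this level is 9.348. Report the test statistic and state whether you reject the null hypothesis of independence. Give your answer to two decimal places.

8.82; fail to reject H₀

Row totals: 254, 120. Column totals: 123, 50, 80, 121. Grand total N = 374.
Expected counts (row total × column total / N):
  Urban, Party A: 254×123/374 = 83.535
  Urban, Party B: 254×50/374 = 33.957
  Urban, Party C: 254×80/374 = 54.332
  Urban, Other: 254×121/374 = 82.176
  Rural, Party A: 120×123/374 = 39.465
  Rural, Party B: 120×50/374 = 16.043
  Rural, Party C: 120×80/374 = 25.668
  Rural, Other: 120×121/374 = 38.824
Contributions (O − E)²/E:
  (88 − 83.535)²/83.535 = 0.2387
  (28 − 33.957)²/33.957 = 1.0450
  (62 − 54.332)²/54.332 = 1.0822
  (76 − 82.176)²/82.176 = 0.4642
  (35 − 39.465)²/39.465 = 0.5052
  (22 − 16.043)²/16.043 = 2.2119
  (18 − 25.668)²/25.668 = 2.2907
  (45 − 38.824)²/38.824 = 0.9825
χ² = 0.2387 + 1.0450 + 1.0822 + 0.4642 + 0.5052 + 2.2119 + 2.2907 + 0.9825 = 8.82
df = (2−1)(4−1) = 3. Since 8.82 < 9.348, fail to reject the null hypothesis of independence at α = 0.025.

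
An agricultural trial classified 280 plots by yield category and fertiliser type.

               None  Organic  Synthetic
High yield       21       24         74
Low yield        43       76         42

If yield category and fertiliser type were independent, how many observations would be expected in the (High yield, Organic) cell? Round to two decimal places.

42.50

Row total (High yield) = 119; column total (Organic) = 100; grand total N = 280.
Expected count = (row total × column total) / N = 119 × 100 / 280 = 42.50.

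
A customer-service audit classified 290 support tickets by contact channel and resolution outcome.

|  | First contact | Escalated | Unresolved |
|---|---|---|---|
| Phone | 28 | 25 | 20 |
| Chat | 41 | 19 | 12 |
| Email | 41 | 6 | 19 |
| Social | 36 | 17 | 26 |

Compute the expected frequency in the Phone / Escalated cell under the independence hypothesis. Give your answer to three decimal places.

Row total (Phone) = 73; column total (Escalated) = 67; grand total N = 290.
Expected count = (row total × column total) / N = 73 × 67 / 290 = 16.866.

16.866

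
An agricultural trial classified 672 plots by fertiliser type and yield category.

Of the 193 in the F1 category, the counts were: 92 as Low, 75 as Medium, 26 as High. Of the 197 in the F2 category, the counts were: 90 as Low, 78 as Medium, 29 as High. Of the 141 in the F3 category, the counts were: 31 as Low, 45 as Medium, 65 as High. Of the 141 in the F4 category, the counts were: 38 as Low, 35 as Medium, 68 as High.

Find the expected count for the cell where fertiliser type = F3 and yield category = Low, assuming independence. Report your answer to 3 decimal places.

52.665

Row total (F3) = 141; column total (Low) = 251; grand total N = 672.
Expected count = (row total × column total) / N = 141 × 251 / 672 = 52.665.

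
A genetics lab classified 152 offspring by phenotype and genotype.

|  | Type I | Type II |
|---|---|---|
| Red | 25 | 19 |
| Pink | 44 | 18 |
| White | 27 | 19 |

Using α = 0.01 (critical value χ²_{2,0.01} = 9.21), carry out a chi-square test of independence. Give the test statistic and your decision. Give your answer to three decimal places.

Row totals: 44, 62, 46. Column totals: 96, 56. Grand total N = 152.
Expected counts (row total × column total / N):
  Red, Type I: 44×96/152 = 27.7895
  Red, Type II: 44×56/152 = 16.2105
  Pink, Type I: 62×96/152 = 39.1579
  Pink, Type II: 62×56/152 = 22.8421
  White, Type I: 46×96/152 = 29.0526
  White, Type II: 46×56/152 = 16.9474
Contributions (O − E)²/E:
  (25 − 27.7895)²/27.7895 = 0.2800
  (19 − 16.2105)²/16.2105 = 0.4800
  (44 − 39.1579)²/39.1579 = 0.5988
  (18 − 22.8421)²/22.8421 = 1.0264
  (27 − 29.0526)²/29.0526 = 0.1450
  (19 − 16.9474)²/16.9474 = 0.2486
χ² = 0.2800 + 0.4800 + 0.5988 + 1.0264 + 0.1450 + 0.2486 = 2.779
df = (3−1)(2−1) = 2. Since 2.779 < 9.21, fail to reject the null hypothesis of independence at α = 0.01.

2.779; fail to reject H₀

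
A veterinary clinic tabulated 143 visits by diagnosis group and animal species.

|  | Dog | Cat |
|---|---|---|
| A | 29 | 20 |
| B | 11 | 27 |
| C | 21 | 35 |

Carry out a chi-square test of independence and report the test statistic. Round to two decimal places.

Row totals: 49, 38, 56. Column totals: 61, 82. Grand total N = 143.
Expected counts (row total × column total / N):
  A, Dog: 49×61/143 = 20.902
  A, Cat: 49×82/143 = 28.098
  B, Dog: 38×61/143 = 16.210
  B, Cat: 38×82/143 = 21.790
  C, Dog: 56×61/143 = 23.888
  C, Cat: 56×82/143 = 32.112
Contributions (O − E)²/E:
  (29 − 20.902)²/20.902 = 3.1374
  (20 − 28.098)²/28.098 = 2.3339
  (11 − 16.210)²/16.210 = 1.6745
  (27 − 21.790)²/21.790 = 1.2457
  (21 − 23.888)²/23.888 = 0.3492
  (35 − 32.112)²/32.112 = 0.2597
χ² = 3.1374 + 2.3339 + 1.6745 + 1.2457 + 0.3492 + 0.2597 = 9.00

9.00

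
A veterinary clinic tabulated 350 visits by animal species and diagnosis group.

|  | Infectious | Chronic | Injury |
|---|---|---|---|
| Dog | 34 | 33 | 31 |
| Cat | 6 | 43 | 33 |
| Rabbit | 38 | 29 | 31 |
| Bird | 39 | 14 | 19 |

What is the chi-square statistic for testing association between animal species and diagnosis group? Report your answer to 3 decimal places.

Row totals: 98, 82, 98, 72. Column totals: 117, 119, 114. Grand total N = 350.
Expected counts (row total × column total / N):
  Dog, Infectious: 98×117/350 = 32.7600
  Dog, Chronic: 98×119/350 = 33.3200
  Dog, Injury: 98×114/350 = 31.9200
  Cat, Infectious: 82×117/350 = 27.4114
  Cat, Chronic: 82×119/350 = 27.8800
  Cat, Injury: 82×114/350 = 26.7086
  Rabbit, Infectious: 98×117/350 = 32.7600
  Rabbit, Chronic: 98×119/350 = 33.3200
  Rabbit, Injury: 98×114/350 = 31.9200
  Bird, Infectious: 72×117/350 = 24.0686
  Bird, Chronic: 72×119/350 = 24.4800
  Bird, Injury: 72×114/350 = 23.4514
Contributions (O − E)²/E:
  (34 − 32.7600)²/32.7600 = 0.0469
  (33 − 33.3200)²/33.3200 = 0.0031
  (31 − 31.9200)²/31.9200 = 0.0265
  (6 − 27.4114)²/27.4114 = 16.7247
  (43 − 27.8800)²/27.8800 = 8.1999
  (33 − 26.7086)²/26.7086 = 1.4820
  (38 − 32.7600)²/32.7600 = 0.8381
  (29 − 33.3200)²/33.3200 = 0.5601
  (31 − 31.9200)²/31.9200 = 0.0265
  (39 − 24.0686)²/24.0686 = 9.2630
  (14 − 24.4800)²/24.4800 = 4.4865
  (19 − 23.4514)²/23.4514 = 0.8449
χ² = 0.0469 + 0.0031 + 0.0265 + 16.7247 + 8.1999 + 1.4820 + 0.8381 + 0.5601 + 0.0265 + 9.2630 + 4.4865 + 0.8449 = 42.502

42.502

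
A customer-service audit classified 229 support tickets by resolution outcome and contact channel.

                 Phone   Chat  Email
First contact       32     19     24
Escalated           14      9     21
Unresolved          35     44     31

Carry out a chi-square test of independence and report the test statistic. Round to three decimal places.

Row totals: 75, 44, 110. Column totals: 81, 72, 76. Grand total N = 229.
Expected counts (row total × column total / N):
  First contact, Phone: 75×81/229 = 26.5284
  First contact, Chat: 75×72/229 = 23.5808
  First contact, Email: 75×76/229 = 24.8908
  Escalated, Phone: 44×81/229 = 15.5633
  Escalated, Chat: 44×72/229 = 13.8341
  Escalated, Email: 44×76/229 = 14.6026
  Unresolved, Phone: 110×81/229 = 38.9083
  Unresolved, Chat: 110×72/229 = 34.5852
  Unresolved, Email: 110×76/229 = 36.5066
Contributions (O − E)²/E:
  (32 − 26.5284)²/26.5284 = 1.1285
  (19 − 23.5808)²/23.5808 = 0.8899
  (24 − 24.8908)²/24.8908 = 0.0319
  (14 − 15.5633)²/15.5633 = 0.1570
  (9 − 13.8341)²/13.8341 = 1.6892
  (21 − 14.6026)²/14.6026 = 2.8027
  (35 − 38.9083)²/38.9083 = 0.3926
  (44 − 34.5852)²/34.5852 = 2.5629
  (31 − 36.5066)²/36.5066 = 0.8306
χ² = 1.1285 + 0.8899 + 0.0319 + 0.1570 + 1.6892 + 2.8027 + 0.3926 + 2.5629 + 0.8306 = 10.485

10.485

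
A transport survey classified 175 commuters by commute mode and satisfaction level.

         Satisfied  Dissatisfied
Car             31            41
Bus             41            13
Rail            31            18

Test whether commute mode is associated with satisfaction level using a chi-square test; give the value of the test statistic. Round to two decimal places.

Row totals: 72, 54, 49. Column totals: 103, 72. Grand total N = 175.
Expected counts (row total × column total / N):
  Car, Satisfied: 72×103/175 = 42.377
  Car, Dissatisfied: 72×72/175 = 29.623
  Bus, Satisfied: 54×103/175 = 31.783
  Bus, Dissatisfied: 54×72/175 = 22.217
  Rail, Satisfied: 49×103/175 = 28.840
  Rail, Dissatisfied: 49×72/175 = 20.160
Contributions (O − E)²/E:
  (31 − 42.377)²/42.377 = 3.0544
  (41 − 29.623)²/29.623 = 4.3694
  (41 − 31.783)²/31.783 = 2.6729
  (13 − 22.217)²/22.217 = 3.8238
  (31 − 28.840)²/28.840 = 0.1618
  (18 − 20.160)²/20.160 = 0.2314
χ² = 3.0544 + 4.3694 + 2.6729 + 3.8238 + 0.1618 + 0.2314 = 14.31

14.31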